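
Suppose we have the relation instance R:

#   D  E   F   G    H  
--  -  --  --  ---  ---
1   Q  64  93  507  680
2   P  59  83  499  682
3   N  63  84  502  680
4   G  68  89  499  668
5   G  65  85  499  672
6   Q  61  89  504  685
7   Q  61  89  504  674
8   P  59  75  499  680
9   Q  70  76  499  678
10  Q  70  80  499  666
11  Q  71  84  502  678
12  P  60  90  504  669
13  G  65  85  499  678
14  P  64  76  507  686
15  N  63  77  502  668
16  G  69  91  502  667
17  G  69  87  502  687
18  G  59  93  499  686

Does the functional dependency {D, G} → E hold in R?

No

(D=Q, G=507): row 1 → E = 64 ✓
(D=P, G=499): rows 2, 8 → E = 59, 59 ✓
(D=N, G=502): rows 3, 15 → E = 63, 63 ✓
(D=G, G=499): rows 4, 5, 13, 18 → E takes values {68, 65, 59} — violation
(D=Q, G=504): rows 6, 7 → E = 61, 61 ✓
(D=Q, G=499): rows 9, 10 → E = 70, 70 ✓
(D=Q, G=502): row 11 → E = 71 ✓
(D=P, G=504): row 12 → E = 60 ✓
(D=P, G=507): row 14 → E = 64 ✓
(D=G, G=502): rows 16, 17 → E = 69, 69 ✓
Two rows agree on {D, G} but differ on E, so {D, G} → E does not hold.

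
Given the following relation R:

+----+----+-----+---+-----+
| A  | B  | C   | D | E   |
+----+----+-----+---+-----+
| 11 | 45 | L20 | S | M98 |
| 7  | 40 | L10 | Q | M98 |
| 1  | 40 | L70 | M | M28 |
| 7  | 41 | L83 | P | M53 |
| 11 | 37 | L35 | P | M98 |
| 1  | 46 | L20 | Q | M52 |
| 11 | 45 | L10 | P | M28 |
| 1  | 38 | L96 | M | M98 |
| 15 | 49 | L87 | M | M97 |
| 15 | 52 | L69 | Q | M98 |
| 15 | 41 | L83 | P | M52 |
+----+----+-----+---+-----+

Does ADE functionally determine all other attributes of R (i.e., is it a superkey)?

Yes

All 11 rows have distinct ADE values, so ADE → (all attributes) holds and ADE is a superkey.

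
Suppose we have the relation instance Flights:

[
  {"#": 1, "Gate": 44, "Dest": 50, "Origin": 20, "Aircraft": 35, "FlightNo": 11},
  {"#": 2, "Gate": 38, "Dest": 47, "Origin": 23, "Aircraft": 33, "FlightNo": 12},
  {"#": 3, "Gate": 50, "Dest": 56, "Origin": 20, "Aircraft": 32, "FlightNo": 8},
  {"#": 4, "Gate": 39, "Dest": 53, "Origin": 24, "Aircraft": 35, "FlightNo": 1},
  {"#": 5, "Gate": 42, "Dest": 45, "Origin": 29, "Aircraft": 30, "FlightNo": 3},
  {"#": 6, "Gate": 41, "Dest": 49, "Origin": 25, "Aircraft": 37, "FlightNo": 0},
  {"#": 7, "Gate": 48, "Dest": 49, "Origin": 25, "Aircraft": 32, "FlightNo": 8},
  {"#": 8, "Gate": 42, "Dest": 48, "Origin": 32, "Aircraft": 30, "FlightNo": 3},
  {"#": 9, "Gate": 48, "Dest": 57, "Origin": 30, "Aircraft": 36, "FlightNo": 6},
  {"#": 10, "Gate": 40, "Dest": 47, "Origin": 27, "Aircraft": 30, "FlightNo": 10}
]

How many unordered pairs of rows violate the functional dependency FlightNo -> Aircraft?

FlightNo=8: all 2 rows agree on Aircraft — 0 pairs.
FlightNo=3: all 2 rows agree on Aircraft — 0 pairs.

0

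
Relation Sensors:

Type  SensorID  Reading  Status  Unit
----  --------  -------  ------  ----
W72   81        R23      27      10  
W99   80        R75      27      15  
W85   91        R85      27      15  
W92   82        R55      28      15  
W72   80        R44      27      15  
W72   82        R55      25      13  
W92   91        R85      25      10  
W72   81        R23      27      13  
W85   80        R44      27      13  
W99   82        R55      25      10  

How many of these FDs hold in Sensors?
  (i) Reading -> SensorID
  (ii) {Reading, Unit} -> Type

(i) Reading -> SensorID: every LHS value maps to a single RHS value — holds.
(ii) {Reading, Unit} -> Type: every LHS value maps to a single RHS value — holds.
2 of the 2 dependencies hold.

2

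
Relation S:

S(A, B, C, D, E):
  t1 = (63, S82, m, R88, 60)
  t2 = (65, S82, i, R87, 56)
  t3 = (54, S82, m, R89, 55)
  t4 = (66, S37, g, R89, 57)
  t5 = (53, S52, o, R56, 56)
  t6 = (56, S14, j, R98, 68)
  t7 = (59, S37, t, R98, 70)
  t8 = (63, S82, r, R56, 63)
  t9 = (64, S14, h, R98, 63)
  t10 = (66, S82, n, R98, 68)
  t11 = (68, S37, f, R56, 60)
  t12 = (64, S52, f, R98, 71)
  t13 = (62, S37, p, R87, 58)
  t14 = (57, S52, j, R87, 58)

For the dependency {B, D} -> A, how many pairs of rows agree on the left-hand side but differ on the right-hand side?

1

(B=S14, D=R98): violating pairs (6,9) — 1 pair.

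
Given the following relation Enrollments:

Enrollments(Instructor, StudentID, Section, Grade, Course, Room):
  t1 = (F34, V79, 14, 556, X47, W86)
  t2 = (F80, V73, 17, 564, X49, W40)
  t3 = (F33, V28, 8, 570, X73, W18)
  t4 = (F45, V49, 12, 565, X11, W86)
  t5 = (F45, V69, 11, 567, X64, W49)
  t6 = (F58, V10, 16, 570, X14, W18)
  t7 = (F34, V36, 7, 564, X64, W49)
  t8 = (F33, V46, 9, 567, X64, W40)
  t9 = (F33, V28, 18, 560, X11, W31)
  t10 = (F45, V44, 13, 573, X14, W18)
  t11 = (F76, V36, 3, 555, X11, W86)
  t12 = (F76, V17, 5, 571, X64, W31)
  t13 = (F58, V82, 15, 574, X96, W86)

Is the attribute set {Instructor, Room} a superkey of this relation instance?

Yes

All 13 rows have distinct {Instructor, Room} values, so {Instructor, Room} → (all attributes) holds and {Instructor, Room} is a superkey.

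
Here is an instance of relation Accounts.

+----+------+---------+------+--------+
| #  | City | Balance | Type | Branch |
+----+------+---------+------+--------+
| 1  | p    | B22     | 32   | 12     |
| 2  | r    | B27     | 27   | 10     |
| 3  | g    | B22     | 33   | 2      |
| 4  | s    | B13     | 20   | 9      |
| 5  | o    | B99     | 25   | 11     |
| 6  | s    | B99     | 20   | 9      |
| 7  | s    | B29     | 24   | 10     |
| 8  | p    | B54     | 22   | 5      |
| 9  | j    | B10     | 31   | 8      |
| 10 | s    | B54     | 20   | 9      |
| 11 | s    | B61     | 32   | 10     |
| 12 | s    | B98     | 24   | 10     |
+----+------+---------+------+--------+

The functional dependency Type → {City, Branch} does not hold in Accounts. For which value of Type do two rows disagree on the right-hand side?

32

Type=32: rows 1, 11 → {City,Branch} takes values {(p, 12), (s, 10)} — violation
Type=27: row 2 → {City,Branch} = (r, 10) ✓
Type=33: row 3 → {City,Branch} = (g, 2) ✓
Type=20: rows 4, 6, 10 → {City,Branch} = (s, 9), (s, 9), (s, 9) ✓
Type=25: row 5 → {City,Branch} = (o, 11) ✓
Type=24: rows 7, 12 → {City,Branch} = (s, 10), (s, 10) ✓
Type=22: row 8 → {City,Branch} = (p, 5) ✓
Type=31: row 9 → {City,Branch} = (j, 8) ✓
The only Type value with inconsistent RHS is Type=32.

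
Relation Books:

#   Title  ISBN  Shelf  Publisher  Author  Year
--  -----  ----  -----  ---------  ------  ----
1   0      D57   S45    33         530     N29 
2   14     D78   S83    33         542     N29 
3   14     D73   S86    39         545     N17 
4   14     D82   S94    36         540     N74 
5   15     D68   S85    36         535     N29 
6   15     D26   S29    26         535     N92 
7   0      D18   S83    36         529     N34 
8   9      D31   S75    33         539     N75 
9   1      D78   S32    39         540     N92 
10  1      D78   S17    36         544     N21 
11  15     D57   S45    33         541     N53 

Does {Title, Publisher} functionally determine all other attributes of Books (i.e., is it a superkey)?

All 11 rows have distinct {Title, Publisher} values, so {Title, Publisher} → (all attributes) holds and {Title, Publisher} is a superkey.

Yes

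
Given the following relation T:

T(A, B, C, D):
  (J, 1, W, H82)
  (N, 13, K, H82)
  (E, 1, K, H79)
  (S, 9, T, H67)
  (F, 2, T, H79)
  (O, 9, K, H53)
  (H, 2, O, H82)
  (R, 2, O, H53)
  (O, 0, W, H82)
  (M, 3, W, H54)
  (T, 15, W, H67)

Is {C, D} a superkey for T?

No

Two distinct rows share (C=W, D=H82), so {C, D} does not determine every attribute — not a superkey.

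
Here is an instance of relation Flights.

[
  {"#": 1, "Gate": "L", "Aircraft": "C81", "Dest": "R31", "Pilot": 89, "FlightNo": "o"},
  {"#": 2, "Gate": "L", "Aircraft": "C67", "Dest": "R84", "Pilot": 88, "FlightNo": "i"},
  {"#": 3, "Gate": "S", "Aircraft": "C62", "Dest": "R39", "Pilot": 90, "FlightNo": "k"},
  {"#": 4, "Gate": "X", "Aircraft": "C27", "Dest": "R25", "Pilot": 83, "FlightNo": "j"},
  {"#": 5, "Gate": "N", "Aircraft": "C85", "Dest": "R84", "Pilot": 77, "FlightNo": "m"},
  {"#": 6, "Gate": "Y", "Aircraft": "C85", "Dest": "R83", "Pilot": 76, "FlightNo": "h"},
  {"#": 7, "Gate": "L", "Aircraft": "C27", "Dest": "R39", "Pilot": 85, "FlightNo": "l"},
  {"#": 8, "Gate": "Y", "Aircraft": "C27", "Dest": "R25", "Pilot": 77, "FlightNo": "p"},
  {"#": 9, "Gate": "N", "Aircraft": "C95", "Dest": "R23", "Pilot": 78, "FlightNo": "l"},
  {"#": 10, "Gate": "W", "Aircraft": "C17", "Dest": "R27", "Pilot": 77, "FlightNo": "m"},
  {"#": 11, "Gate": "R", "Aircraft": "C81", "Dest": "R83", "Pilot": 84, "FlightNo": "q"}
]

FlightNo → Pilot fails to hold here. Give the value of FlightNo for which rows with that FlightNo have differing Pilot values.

l

FlightNo=o: row 1 → Pilot = 89 ✓
FlightNo=i: row 2 → Pilot = 88 ✓
FlightNo=k: row 3 → Pilot = 90 ✓
FlightNo=j: row 4 → Pilot = 83 ✓
FlightNo=m: rows 5, 10 → Pilot = 77, 77 ✓
FlightNo=h: row 6 → Pilot = 76 ✓
FlightNo=l: rows 7, 9 → Pilot takes values {85, 78} — violation
FlightNo=p: row 8 → Pilot = 77 ✓
FlightNo=q: row 11 → Pilot = 84 ✓
The only FlightNo value with inconsistent Pilot is FlightNo=l.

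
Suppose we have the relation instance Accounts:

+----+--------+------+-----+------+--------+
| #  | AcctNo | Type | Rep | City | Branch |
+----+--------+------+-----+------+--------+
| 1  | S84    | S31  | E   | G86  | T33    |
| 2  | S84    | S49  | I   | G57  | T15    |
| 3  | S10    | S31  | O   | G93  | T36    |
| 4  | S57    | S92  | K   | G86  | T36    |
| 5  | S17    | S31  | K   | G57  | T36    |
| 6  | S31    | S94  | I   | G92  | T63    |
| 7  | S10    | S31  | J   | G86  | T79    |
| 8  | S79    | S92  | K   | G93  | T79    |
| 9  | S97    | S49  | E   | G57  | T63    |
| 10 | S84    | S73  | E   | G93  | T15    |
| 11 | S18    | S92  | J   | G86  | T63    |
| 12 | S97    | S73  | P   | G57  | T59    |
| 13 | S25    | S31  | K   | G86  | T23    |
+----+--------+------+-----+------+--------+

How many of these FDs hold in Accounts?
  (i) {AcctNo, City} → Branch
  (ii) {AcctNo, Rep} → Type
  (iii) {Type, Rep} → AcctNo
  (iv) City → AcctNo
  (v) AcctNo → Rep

(i) {AcctNo, City} → Branch: (AcctNo=S97, City=G57): rows 9, 12 → Branch takes values {T63, T59} — violation — fails.
(ii) {AcctNo, Rep} → Type: (AcctNo=S84, Rep=E): rows 1, 10 → Type takes values {S31, S73} — violation — fails.
(iii) {Type, Rep} → AcctNo: (Type=S92, Rep=K): rows 4, 8 → AcctNo takes values {S57, S79} — violation; (Type=S31, Rep=K): rows 5, 13 → AcctNo takes values {S17, S25} — violation — fails.
(iv) City → AcctNo: City=G86: rows 1, 4, 7, 11, 13 → AcctNo takes values {S84, S57, S10, S18, S25} — violation; City=G57: rows 2, 5, 9, 12 → AcctNo takes values {S84, S17, S97} — violation; City=G93: rows 3, 8, 10 → AcctNo takes values {S10, S79, S84} — violation — fails.
(v) AcctNo → Rep: AcctNo=S84: rows 1, 2, 10 → Rep takes values {E, I} — violation; AcctNo=S10: rows 3, 7 → Rep takes values {O, J} — violation; AcctNo=S97: rows 9, 12 → Rep takes values {E, P} — violation — fails.
None of the 5 dependencies hold.

0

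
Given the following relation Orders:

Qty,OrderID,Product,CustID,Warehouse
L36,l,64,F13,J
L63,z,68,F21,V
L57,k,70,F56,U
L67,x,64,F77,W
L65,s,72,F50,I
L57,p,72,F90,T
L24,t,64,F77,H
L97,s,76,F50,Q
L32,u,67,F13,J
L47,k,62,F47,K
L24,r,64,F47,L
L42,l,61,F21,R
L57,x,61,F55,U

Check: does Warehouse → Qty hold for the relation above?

No

Warehouse=J: 2 rows → Qty takes values {L36, L32} — violation
Warehouse=V: 1 row → Qty = L63 ✓
Warehouse=U: 2 rows → Qty = L57, L57 ✓
Warehouse=W: 1 row → Qty = L67 ✓
Warehouse=I: 1 row → Qty = L65 ✓
Warehouse=T: 1 row → Qty = L57 ✓
Warehouse=H: 1 row → Qty = L24 ✓
Warehouse=Q: 1 row → Qty = L97 ✓
Warehouse=K: 1 row → Qty = L47 ✓
Warehouse=L: 1 row → Qty = L24 ✓
Warehouse=R: 1 row → Qty = L42 ✓
Two rows agree on Warehouse but differ on Qty, so Warehouse → Qty does not hold.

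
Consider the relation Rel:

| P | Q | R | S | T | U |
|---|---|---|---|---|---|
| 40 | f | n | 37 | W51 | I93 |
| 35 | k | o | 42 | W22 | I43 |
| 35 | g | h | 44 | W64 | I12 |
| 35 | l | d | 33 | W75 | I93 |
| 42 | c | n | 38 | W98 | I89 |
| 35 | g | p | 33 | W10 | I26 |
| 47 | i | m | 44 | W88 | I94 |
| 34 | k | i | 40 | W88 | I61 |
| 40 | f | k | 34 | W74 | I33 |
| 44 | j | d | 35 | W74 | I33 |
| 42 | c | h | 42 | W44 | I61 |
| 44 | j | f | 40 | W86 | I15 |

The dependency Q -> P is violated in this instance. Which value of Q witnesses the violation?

Q=f: 2 rows → P = 40, 40 ✓
Q=k: 2 rows → P takes values {35, 34} — violation
Q=g: 2 rows → P = 35, 35 ✓
Q=l: 1 row → P = 35 ✓
Q=c: 2 rows → P = 42, 42 ✓
Q=i: 1 row → P = 47 ✓
Q=j: 2 rows → P = 44, 44 ✓
The only Q value with inconsistent P is Q=k.

k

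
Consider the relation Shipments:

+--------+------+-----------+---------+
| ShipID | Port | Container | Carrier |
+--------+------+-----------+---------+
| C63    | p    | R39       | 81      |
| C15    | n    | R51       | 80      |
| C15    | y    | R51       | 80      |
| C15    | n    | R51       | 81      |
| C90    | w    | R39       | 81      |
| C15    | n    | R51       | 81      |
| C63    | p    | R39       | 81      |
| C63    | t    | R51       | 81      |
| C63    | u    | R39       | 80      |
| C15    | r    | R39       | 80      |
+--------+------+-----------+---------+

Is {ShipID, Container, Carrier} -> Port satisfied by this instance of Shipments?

(ShipID=C63, Container=R39, Carrier=81): 2 rows → Port = p, p ✓
(ShipID=C15, Container=R51, Carrier=80): 2 rows → Port takes values {n, y} — violation
(ShipID=C15, Container=R51, Carrier=81): 2 rows → Port = n, n ✓
(ShipID=C90, Container=R39, Carrier=81): 1 row → Port = w ✓
(ShipID=C63, Container=R51, Carrier=81): 1 row → Port = t ✓
(ShipID=C63, Container=R39, Carrier=80): 1 row → Port = u ✓
(ShipID=C15, Container=R39, Carrier=80): 1 row → Port = r ✓
Two rows agree on {ShipID, Container, Carrier} but differ on Port, so {ShipID, Container, Carrier} -> Port does not hold.

No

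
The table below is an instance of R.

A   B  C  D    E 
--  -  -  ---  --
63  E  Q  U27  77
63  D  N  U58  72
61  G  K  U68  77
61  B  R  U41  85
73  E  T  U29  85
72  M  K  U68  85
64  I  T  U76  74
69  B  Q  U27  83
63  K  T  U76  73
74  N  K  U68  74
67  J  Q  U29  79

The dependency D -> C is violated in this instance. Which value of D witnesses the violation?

D=U27: 2 rows → C = Q, Q ✓
D=U58: 1 row → C = N ✓
D=U68: 3 rows → C = K, K, K ✓
D=U41: 1 row → C = R ✓
D=U29: 2 rows → C takes values {T, Q} — violation
D=U76: 2 rows → C = T, T ✓
The only D value with inconsistent C is D=U29.

U29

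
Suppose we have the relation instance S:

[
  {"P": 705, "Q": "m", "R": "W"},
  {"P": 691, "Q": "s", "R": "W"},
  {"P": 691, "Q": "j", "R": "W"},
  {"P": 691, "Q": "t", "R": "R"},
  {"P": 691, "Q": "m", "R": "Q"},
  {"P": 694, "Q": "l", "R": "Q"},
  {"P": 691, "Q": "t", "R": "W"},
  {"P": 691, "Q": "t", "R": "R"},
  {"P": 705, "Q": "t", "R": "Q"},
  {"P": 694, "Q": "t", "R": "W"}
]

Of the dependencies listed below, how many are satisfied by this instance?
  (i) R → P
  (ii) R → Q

0

(i) R → P: R=W: 5 rows → P takes values {705, 691, 694} — violation; R=Q: 3 rows → P takes values {691, 694, 705} — violation — fails.
(ii) R → Q: R=W: 5 rows → Q takes values {m, s, j, t} — violation; R=Q: 3 rows → Q takes values {m, l, t} — violation — fails.
None of the 2 dependencies hold.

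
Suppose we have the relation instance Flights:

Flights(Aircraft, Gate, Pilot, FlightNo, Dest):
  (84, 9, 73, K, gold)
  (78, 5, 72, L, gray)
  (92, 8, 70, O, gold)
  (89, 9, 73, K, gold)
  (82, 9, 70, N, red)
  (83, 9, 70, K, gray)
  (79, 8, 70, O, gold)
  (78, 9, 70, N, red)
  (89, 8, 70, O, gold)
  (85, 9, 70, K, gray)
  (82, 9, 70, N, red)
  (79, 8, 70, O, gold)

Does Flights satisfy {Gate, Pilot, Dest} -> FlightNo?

Yes

(Gate=9, Pilot=73, Dest=gold): 2 rows → FlightNo = K, K ✓
(Gate=5, Pilot=72, Dest=gray): 1 row → FlightNo = L ✓
(Gate=8, Pilot=70, Dest=gold): 4 rows → FlightNo = O, O, O, O ✓
(Gate=9, Pilot=70, Dest=red): 3 rows → FlightNo = N, N, N ✓
(Gate=9, Pilot=70, Dest=gray): 2 rows → FlightNo = K, K ✓
Every {Gate, Pilot, Dest} value is associated with a single FlightNo value, so {Gate, Pilot, Dest} -> FlightNo holds.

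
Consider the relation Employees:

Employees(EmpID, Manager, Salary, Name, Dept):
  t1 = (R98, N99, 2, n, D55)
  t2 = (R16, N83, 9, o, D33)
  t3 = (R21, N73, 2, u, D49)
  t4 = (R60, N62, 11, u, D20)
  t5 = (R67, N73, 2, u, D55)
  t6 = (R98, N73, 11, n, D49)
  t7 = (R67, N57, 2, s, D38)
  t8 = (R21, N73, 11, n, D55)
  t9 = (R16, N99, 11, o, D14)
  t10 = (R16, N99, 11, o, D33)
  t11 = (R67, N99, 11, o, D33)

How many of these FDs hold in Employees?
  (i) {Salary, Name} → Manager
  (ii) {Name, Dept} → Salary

(i) {Salary, Name} → Manager: every LHS value maps to a single RHS value — holds.
(ii) {Name, Dept} → Salary: (Name=n, Dept=D55): rows 1, 8 → Salary takes values {2, 11} — violation; (Name=o, Dept=D33): rows 2, 10, 11 → Salary takes values {9, 11} — violation — fails.
1 of the 2 dependencies holds.

1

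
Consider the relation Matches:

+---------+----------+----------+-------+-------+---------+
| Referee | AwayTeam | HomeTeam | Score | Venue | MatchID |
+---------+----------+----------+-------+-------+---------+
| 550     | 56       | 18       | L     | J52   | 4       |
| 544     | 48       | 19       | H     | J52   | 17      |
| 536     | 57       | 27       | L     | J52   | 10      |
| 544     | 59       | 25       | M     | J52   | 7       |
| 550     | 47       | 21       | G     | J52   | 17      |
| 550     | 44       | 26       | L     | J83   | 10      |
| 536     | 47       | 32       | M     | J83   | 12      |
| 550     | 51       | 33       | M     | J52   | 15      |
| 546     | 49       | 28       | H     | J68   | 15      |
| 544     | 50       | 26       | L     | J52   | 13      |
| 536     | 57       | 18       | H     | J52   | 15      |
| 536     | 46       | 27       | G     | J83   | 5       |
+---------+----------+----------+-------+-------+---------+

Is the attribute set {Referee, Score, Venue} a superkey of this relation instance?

All 12 rows have distinct {Referee, Score, Venue} values, so {Referee, Score, Venue} → (all attributes) holds and {Referee, Score, Venue} is a superkey.

Yes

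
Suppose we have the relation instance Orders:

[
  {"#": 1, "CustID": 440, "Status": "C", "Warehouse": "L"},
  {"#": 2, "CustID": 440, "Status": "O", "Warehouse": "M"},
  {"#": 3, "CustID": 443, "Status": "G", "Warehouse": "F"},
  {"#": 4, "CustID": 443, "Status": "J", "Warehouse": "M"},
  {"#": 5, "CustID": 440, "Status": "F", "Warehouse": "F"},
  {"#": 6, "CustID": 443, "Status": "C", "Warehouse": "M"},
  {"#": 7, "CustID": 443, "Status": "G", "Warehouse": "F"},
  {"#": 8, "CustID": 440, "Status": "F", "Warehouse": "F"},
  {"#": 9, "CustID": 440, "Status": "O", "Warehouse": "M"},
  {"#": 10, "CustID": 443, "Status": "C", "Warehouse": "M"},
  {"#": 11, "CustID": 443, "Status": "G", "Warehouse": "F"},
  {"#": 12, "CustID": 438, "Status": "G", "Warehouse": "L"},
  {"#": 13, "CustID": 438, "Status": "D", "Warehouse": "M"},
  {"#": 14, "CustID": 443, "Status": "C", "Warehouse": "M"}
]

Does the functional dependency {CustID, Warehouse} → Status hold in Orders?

(CustID=440, Warehouse=L): row 1 → Status = C ✓
(CustID=440, Warehouse=M): rows 2, 9 → Status = O, O ✓
(CustID=443, Warehouse=F): rows 3, 7, 11 → Status = G, G, G ✓
(CustID=443, Warehouse=M): rows 4, 6, 10, 14 → Status takes values {J, C} — violation
(CustID=440, Warehouse=F): rows 5, 8 → Status = F, F ✓
(CustID=438, Warehouse=L): row 12 → Status = G ✓
(CustID=438, Warehouse=M): row 13 → Status = D ✓
Two rows agree on {CustID, Warehouse} but differ on Status, so {CustID, Warehouse} → Status does not hold.

No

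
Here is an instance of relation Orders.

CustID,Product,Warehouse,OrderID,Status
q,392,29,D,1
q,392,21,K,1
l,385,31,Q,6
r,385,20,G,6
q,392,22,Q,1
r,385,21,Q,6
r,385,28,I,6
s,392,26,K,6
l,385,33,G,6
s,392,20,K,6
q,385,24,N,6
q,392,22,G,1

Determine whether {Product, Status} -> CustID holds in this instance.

(Product=392, Status=1): 4 rows → CustID = q, q, q, q ✓
(Product=385, Status=6): 6 rows → CustID takes values {l, r, q} — violation
(Product=392, Status=6): 2 rows → CustID = s, s ✓
Two rows agree on {Product, Status} but differ on CustID, so {Product, Status} -> CustID does not hold.

No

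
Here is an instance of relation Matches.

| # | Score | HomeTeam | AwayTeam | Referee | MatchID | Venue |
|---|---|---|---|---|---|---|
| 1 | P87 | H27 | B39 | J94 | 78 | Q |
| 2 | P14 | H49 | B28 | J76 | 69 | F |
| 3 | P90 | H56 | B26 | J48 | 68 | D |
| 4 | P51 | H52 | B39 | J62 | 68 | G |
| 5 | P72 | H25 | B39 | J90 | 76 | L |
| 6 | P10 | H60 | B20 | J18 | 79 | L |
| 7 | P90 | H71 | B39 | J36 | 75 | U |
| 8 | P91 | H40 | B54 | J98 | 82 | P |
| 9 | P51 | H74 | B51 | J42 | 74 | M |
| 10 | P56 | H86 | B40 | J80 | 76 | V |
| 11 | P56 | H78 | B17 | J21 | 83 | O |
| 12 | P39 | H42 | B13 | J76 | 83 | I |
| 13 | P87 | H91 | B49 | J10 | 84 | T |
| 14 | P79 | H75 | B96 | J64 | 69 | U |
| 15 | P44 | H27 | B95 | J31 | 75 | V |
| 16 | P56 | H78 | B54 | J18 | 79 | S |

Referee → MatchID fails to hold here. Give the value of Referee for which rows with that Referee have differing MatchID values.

Referee=J94: row 1 → MatchID = 78 ✓
Referee=J76: rows 2, 12 → MatchID takes values {69, 83} — violation
Referee=J48: row 3 → MatchID = 68 ✓
Referee=J62: row 4 → MatchID = 68 ✓
Referee=J90: row 5 → MatchID = 76 ✓
Referee=J18: rows 6, 16 → MatchID = 79, 79 ✓
Referee=J36: row 7 → MatchID = 75 ✓
Referee=J98: row 8 → MatchID = 82 ✓
Referee=J42: row 9 → MatchID = 74 ✓
Referee=J80: row 10 → MatchID = 76 ✓
Referee=J21: row 11 → MatchID = 83 ✓
Referee=J10: row 13 → MatchID = 84 ✓
Referee=J64: row 14 → MatchID = 69 ✓
Referee=J31: row 15 → MatchID = 75 ✓
The only Referee value with inconsistent MatchID is Referee=J76.

J76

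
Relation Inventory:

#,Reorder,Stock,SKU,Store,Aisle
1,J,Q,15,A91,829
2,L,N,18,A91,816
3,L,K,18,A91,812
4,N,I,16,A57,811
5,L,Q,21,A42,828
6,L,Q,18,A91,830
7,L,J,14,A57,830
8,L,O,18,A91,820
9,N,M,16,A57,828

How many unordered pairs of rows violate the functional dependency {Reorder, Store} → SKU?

(Reorder=L, Store=A91): all 4 rows agree on SKU — 0 pairs.
(Reorder=N, Store=A57): all 2 rows agree on SKU — 0 pairs.

0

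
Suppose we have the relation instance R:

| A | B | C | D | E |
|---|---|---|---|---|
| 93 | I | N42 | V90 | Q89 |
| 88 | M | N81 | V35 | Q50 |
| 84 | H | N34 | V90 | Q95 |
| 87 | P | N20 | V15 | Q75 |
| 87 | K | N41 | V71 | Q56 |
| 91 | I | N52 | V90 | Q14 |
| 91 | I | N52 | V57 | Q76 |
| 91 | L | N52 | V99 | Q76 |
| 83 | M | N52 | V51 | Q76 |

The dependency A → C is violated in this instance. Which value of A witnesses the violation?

87

A=93: 1 row → C = N42 ✓
A=88: 1 row → C = N81 ✓
A=84: 1 row → C = N34 ✓
A=87: 2 rows → C takes values {N20, N41} — violation
A=91: 3 rows → C = N52, N52, N52 ✓
A=83: 1 row → C = N52 ✓
The only A value with inconsistent C is A=87.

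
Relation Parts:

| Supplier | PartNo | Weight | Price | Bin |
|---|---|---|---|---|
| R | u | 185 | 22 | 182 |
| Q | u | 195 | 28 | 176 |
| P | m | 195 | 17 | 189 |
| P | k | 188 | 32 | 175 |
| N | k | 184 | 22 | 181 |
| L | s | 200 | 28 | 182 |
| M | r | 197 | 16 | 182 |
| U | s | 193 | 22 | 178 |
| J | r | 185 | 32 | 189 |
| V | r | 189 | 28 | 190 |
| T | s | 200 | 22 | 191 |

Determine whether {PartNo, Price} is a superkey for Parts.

No

Two distinct rows share (PartNo=s, Price=22), so {PartNo, Price} does not determine every attribute — not a superkey.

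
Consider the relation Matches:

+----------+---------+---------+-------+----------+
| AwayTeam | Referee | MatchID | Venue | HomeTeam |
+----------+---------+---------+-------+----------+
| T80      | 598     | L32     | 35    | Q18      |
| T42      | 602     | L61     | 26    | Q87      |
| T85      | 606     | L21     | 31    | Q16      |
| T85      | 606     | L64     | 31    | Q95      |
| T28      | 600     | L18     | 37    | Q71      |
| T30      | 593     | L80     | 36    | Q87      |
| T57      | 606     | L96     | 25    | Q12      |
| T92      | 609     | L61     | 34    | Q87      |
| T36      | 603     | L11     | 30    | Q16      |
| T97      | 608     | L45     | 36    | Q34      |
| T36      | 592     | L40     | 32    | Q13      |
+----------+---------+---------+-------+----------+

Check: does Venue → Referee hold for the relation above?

Venue=35: 1 row → Referee = 598 ✓
Venue=26: 1 row → Referee = 602 ✓
Venue=31: 2 rows → Referee = 606, 606 ✓
Venue=37: 1 row → Referee = 600 ✓
Venue=36: 2 rows → Referee takes values {593, 608} — violation
Venue=25: 1 row → Referee = 606 ✓
Venue=34: 1 row → Referee = 609 ✓
Venue=30: 1 row → Referee = 603 ✓
Venue=32: 1 row → Referee = 592 ✓
Two rows agree on Venue but differ on Referee, so Venue → Referee does not hold.

No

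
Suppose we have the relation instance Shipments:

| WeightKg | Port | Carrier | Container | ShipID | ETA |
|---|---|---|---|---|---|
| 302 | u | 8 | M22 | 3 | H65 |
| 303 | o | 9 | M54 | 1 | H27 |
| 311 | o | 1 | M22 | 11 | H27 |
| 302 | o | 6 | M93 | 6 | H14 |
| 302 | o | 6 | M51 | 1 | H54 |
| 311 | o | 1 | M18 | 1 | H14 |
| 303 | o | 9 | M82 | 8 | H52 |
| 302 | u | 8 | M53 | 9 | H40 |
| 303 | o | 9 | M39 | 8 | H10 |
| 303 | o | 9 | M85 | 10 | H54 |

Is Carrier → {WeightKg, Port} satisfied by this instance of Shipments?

Yes

Carrier=8: 2 rows → {WeightKg,Port} = (302, u), (302, u) ✓
Carrier=9: 4 rows → {WeightKg,Port} = (303, o), (303, o), (303, o), (303, o) ✓
Carrier=1: 2 rows → {WeightKg,Port} = (311, o), (311, o) ✓
Carrier=6: 2 rows → {WeightKg,Port} = (302, o), (302, o) ✓
Every Carrier value is associated with a single {WeightKg, Port} value, so Carrier → {WeightKg, Port} holds.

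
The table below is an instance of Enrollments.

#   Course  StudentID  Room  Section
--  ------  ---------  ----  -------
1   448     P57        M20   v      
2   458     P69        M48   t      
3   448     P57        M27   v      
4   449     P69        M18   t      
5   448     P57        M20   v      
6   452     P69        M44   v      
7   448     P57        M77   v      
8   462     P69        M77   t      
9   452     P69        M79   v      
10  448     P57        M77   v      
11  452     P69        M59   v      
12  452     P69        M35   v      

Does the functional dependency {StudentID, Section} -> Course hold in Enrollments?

No

(StudentID=P57, Section=v): rows 1, 3, 5, 7, 10 → Course = 448, 448, 448, 448, 448 ✓
(StudentID=P69, Section=t): rows 2, 4, 8 → Course takes values {458, 449, 462} — violation
(StudentID=P69, Section=v): rows 6, 9, 11, 12 → Course = 452, 452, 452, 452 ✓
Two rows agree on {StudentID, Section} but differ on Course, so {StudentID, Section} -> Course does not hold.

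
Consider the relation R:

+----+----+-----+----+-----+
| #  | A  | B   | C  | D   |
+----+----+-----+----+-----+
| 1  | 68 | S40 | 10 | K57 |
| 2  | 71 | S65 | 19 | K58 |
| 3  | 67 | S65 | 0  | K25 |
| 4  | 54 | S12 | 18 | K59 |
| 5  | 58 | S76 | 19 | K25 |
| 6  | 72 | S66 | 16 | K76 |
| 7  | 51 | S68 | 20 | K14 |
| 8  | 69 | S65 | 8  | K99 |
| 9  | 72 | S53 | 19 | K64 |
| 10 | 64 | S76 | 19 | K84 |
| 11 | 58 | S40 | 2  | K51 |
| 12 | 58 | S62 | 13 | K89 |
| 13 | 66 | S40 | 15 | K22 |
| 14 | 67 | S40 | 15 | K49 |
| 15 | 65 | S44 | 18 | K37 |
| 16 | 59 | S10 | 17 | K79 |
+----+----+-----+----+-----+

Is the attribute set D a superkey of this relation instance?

No

Rows 3 and 5 have the same D value D=K25 but are distinct tuples, so D does not determine every attribute — not a superkey.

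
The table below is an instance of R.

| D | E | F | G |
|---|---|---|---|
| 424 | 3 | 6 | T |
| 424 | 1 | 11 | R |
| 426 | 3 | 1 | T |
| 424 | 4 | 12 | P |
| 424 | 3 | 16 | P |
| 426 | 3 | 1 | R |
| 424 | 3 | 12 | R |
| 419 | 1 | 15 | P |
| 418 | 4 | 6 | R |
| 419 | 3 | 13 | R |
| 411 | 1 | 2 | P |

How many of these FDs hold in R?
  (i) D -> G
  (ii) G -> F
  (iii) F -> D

(i) D -> G: D=424: 5 rows → G takes values {T, R, P} — violation; D=426: 2 rows → G takes values {T, R} — violation; D=419: 2 rows → G takes values {P, R} — violation — fails.
(ii) G -> F: G=T: 2 rows → F takes values {6, 1} — violation; G=R: 5 rows → F takes values {11, 1, 12, 6, 13} — violation; G=P: 4 rows → F takes values {12, 16, 15, 2} — violation — fails.
(iii) F -> D: F=6: 2 rows → D takes values {424, 418} — violation — fails.
None of the 3 dependencies hold.

0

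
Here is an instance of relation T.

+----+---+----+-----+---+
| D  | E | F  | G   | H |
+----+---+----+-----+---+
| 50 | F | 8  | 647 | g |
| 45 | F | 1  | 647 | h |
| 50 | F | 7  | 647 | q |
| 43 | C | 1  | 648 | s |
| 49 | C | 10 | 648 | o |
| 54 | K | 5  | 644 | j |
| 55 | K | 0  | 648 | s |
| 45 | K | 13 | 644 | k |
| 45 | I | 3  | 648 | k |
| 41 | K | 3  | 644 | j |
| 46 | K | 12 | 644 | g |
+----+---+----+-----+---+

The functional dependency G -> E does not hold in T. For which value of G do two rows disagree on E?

648

G=647: 3 rows → E = F, F, F ✓
G=648: 4 rows → E takes values {C, K, I} — violation
G=644: 4 rows → E = K, K, K, K ✓
The only G value with inconsistent E is G=648.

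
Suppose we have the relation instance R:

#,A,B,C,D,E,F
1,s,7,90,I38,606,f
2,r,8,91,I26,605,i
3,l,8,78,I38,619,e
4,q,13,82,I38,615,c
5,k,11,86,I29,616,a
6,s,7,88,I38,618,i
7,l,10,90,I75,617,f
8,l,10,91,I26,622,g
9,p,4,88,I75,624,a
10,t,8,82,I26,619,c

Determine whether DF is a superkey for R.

Yes

All 10 rows have distinct DF values, so DF → (all attributes) holds and DF is a superkey.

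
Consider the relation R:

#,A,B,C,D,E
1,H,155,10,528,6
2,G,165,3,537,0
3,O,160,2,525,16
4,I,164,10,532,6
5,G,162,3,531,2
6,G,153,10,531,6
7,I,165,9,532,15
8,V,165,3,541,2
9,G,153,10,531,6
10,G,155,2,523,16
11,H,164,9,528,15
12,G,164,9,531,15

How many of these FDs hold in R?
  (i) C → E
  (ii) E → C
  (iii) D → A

(i) C → E: C=3: rows 2, 5, 8 → E takes values {0, 2} — violation — fails.
(ii) E → C: every LHS value maps to a single RHS value — holds.
(iii) D → A: every LHS value maps to a single RHS value — holds.
2 of the 3 dependencies hold.

2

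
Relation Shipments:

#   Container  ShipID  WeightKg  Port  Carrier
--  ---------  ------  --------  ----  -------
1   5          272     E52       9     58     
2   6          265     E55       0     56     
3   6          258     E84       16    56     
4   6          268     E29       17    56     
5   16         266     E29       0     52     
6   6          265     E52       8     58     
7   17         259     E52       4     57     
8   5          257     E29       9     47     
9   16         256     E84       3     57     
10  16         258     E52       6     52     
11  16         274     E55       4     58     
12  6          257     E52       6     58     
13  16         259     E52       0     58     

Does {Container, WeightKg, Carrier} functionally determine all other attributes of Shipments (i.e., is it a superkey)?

No

Rows 6 and 12 have the same {Container, WeightKg, Carrier} value (Container=6, WeightKg=E52, Carrier=58) but are distinct tuples, so {Container, WeightKg, Carrier} does not determine every attribute — not a superkey.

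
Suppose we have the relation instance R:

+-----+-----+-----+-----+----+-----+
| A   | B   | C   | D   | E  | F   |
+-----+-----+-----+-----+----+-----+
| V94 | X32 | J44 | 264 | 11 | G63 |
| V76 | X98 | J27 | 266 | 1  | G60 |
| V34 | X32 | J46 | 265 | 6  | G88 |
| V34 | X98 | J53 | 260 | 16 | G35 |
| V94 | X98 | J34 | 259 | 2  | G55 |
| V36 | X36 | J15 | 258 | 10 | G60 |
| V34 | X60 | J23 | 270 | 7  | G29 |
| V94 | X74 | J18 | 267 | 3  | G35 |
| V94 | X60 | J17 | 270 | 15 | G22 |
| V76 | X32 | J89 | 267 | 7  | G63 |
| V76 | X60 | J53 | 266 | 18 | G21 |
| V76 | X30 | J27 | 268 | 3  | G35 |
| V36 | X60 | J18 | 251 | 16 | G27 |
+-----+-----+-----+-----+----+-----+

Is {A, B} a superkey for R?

All 13 rows have distinct {A, B} values, so {A, B} → (all attributes) holds and {A, B} is a superkey.

Yes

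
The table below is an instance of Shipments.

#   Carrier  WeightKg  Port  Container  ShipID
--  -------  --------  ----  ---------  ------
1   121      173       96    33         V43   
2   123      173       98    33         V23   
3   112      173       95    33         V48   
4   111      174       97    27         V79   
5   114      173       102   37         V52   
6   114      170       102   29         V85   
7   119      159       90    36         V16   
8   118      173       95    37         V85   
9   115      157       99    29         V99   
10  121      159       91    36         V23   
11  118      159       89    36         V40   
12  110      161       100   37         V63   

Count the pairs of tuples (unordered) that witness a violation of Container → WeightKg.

3

Container=33: all 3 rows agree on WeightKg — 0 pairs.
Container=37: violating pairs (5,12), (8,12) — 2 pairs.
Container=29: violating pairs (6,9) — 1 pair.
Container=36: all 3 rows agree on WeightKg — 0 pairs.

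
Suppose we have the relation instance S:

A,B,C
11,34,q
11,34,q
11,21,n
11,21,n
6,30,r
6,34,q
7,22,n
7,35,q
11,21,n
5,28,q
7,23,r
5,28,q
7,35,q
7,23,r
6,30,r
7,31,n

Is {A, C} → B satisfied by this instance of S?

No

(A=11, C=q): 2 rows → B = 34, 34 ✓
(A=11, C=n): 3 rows → B = 21, 21, 21 ✓
(A=6, C=r): 2 rows → B = 30, 30 ✓
(A=6, C=q): 1 row → B = 34 ✓
(A=7, C=n): 2 rows → B takes values {22, 31} — violation
(A=7, C=q): 2 rows → B = 35, 35 ✓
(A=5, C=q): 2 rows → B = 28, 28 ✓
(A=7, C=r): 2 rows → B = 23, 23 ✓
Two rows agree on {A, C} but differ on B, so {A, C} → B does not hold.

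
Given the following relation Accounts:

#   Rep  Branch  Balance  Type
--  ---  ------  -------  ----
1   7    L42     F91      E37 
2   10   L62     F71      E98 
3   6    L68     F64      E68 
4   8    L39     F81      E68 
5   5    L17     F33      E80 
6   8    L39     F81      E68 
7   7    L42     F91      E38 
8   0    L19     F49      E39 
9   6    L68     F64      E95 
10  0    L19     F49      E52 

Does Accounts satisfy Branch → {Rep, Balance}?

Yes

Branch=L42: rows 1, 7 → {Rep,Balance} = (7, F91), (7, F91) ✓
Branch=L62: row 2 → {Rep,Balance} = (10, F71) ✓
Branch=L68: rows 3, 9 → {Rep,Balance} = (6, F64), (6, F64) ✓
Branch=L39: rows 4, 6 → {Rep,Balance} = (8, F81), (8, F81) ✓
Branch=L17: row 5 → {Rep,Balance} = (5, F33) ✓
Branch=L19: rows 8, 10 → {Rep,Balance} = (0, F49), (0, F49) ✓
Every Branch value is associated with a single {Rep, Balance} value, so Branch → {Rep, Balance} holds.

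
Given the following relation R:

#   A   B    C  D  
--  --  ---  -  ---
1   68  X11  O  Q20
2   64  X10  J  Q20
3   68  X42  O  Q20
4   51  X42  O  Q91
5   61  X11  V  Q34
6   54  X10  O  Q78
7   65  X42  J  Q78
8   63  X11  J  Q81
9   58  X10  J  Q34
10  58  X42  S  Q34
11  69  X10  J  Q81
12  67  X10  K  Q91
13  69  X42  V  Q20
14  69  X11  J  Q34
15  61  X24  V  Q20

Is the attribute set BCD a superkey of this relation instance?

Yes

All 15 rows have distinct BCD values, so BCD → (all attributes) holds and BCD is a superkey.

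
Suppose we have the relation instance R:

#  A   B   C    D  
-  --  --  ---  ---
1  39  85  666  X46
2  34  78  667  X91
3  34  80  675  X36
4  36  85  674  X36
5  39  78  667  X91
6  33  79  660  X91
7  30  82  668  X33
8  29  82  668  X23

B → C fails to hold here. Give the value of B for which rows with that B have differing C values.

B=85: rows 1, 4 → C takes values {666, 674} — violation
B=78: rows 2, 5 → C = 667, 667 ✓
B=80: row 3 → C = 675 ✓
B=79: row 6 → C = 660 ✓
B=82: rows 7, 8 → C = 668, 668 ✓
The only B value with inconsistent C is B=85.

85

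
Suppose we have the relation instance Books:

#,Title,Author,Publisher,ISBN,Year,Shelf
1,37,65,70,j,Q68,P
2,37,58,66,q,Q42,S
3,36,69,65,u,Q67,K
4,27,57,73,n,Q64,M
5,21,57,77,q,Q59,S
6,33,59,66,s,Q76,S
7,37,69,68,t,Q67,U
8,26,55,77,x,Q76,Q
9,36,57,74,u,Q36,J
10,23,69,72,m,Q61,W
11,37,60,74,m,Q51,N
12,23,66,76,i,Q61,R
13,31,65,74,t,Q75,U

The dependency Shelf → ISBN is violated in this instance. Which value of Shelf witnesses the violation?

Shelf=P: row 1 → ISBN = j ✓
Shelf=S: rows 2, 5, 6 → ISBN takes values {q, s} — violation
Shelf=K: row 3 → ISBN = u ✓
Shelf=M: row 4 → ISBN = n ✓
Shelf=U: rows 7, 13 → ISBN = t, t ✓
Shelf=Q: row 8 → ISBN = x ✓
Shelf=J: row 9 → ISBN = u ✓
Shelf=W: row 10 → ISBN = m ✓
Shelf=N: row 11 → ISBN = m ✓
Shelf=R: row 12 → ISBN = i ✓
The only Shelf value with inconsistent ISBN is Shelf=S.

S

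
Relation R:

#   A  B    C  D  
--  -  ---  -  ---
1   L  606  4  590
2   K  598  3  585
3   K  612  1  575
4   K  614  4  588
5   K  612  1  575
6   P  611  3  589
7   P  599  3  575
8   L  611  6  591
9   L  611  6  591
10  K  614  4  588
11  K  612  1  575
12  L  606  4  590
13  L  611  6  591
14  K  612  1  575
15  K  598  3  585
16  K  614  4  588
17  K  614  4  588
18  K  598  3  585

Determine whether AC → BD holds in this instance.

No

(A=L, C=4): rows 1, 12 → {B,D} = (606, 590), (606, 590) ✓
(A=K, C=3): rows 2, 15, 18 → {B,D} = (598, 585), (598, 585), (598, 585) ✓
(A=K, C=1): rows 3, 5, 11, 14 → {B,D} = (612, 575), (612, 575), (612, 575), (612, 575) ✓
(A=K, C=4): rows 4, 10, 16, 17 → {B,D} = (614, 588), (614, 588), (614, 588), (614, 588) ✓
(A=P, C=3): rows 6, 7 → {B,D} takes values {(611, 589), (599, 575)} — violation
(A=L, C=6): rows 8, 9, 13 → {B,D} = (611, 591), (611, 591), (611, 591) ✓
Two rows agree on AC but differ on BD, so AC → BD does not hold.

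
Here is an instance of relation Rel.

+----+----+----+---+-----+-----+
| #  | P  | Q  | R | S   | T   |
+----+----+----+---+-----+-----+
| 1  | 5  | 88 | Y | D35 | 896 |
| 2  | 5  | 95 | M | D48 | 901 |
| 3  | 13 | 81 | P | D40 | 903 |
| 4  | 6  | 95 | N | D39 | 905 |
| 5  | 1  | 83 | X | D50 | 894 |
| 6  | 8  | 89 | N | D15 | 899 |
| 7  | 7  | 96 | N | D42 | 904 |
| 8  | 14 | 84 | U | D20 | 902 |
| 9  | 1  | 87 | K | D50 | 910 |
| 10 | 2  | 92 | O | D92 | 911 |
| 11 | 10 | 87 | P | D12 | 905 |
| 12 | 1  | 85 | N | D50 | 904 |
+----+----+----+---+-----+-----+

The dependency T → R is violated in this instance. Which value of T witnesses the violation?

905

T=896: row 1 → R = Y ✓
T=901: row 2 → R = M ✓
T=903: row 3 → R = P ✓
T=905: rows 4, 11 → R takes values {N, P} — violation
T=894: row 5 → R = X ✓
T=899: row 6 → R = N ✓
T=904: rows 7, 12 → R = N, N ✓
T=902: row 8 → R = U ✓
T=910: row 9 → R = K ✓
T=911: row 10 → R = O ✓
The only T value with inconsistent R is T=905.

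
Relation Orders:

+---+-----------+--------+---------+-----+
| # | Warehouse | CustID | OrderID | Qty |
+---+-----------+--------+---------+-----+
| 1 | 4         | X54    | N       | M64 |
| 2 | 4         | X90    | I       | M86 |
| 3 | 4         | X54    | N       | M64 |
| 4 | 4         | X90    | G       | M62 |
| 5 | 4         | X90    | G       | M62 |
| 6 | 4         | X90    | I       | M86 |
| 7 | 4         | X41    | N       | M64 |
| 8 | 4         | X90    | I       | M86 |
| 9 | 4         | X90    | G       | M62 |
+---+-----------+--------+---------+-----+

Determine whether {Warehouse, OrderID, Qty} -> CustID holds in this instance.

No

(Warehouse=4, OrderID=N, Qty=M64): rows 1, 3, 7 → CustID takes values {X54, X41} — violation
(Warehouse=4, OrderID=I, Qty=M86): rows 2, 6, 8 → CustID = X90, X90, X90 ✓
(Warehouse=4, OrderID=G, Qty=M62): rows 4, 5, 9 → CustID = X90, X90, X90 ✓
Two rows agree on {Warehouse, OrderID, Qty} but differ on CustID, so {Warehouse, OrderID, Qty} -> CustID does not hold.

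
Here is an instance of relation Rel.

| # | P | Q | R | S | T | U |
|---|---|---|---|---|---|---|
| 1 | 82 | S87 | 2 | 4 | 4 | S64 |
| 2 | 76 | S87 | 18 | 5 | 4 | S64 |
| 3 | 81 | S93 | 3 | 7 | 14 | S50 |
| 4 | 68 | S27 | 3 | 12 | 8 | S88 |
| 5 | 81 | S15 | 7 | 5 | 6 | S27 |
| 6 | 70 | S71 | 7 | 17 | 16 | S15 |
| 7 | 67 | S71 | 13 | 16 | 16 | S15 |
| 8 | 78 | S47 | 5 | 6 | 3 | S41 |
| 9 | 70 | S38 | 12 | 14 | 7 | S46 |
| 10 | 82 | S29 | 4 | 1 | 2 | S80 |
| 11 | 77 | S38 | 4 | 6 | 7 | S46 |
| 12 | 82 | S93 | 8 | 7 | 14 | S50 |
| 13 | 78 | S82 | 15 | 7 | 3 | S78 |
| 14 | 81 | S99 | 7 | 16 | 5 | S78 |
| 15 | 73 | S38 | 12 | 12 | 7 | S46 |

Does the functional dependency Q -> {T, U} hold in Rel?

Yes

Q=S87: rows 1, 2 → {T,U} = (4, S64), (4, S64) ✓
Q=S93: rows 3, 12 → {T,U} = (14, S50), (14, S50) ✓
Q=S27: row 4 → {T,U} = (8, S88) ✓
Q=S15: row 5 → {T,U} = (6, S27) ✓
Q=S71: rows 6, 7 → {T,U} = (16, S15), (16, S15) ✓
Q=S47: row 8 → {T,U} = (3, S41) ✓
Q=S38: rows 9, 11, 15 → {T,U} = (7, S46), (7, S46), (7, S46) ✓
Q=S29: row 10 → {T,U} = (2, S80) ✓
Q=S82: row 13 → {T,U} = (3, S78) ✓
Q=S99: row 14 → {T,U} = (5, S78) ✓
Every Q value is associated with a single {T, U} value, so Q -> {T, U} holds.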